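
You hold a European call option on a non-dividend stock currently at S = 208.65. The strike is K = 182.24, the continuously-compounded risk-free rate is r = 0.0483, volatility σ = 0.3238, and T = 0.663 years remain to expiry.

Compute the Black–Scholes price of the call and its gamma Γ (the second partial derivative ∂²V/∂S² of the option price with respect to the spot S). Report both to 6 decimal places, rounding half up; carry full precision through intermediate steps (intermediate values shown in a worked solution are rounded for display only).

price = 40.176981
Γ = 0.005406

σ√T = 0.3238·√0.663 = 0.263654
d₁ = (ln(S/K) + (r+σ²/2)T) / (σ√T) = (ln(208.65/182.24) + (0.0483+0.3238²/2)·0.663) / 0.263654 = (0.135334 + 0.066779) / 0.263654 = 0.766586
d₂ = d₁ − σ√T = 0.766586 − 0.263654 = 0.502933
e^{−rT} = e^{−0.0483·0.663} = 0.968484
N(d₁) = 0.778336,  N(d₂) = 0.692494
Call price V = S·N(d₁) − K·e^{−rT}·N(d₂) = 162.399858 − 122.222877 = 40.176981
φ(d₁) = (1/√(2π))·e^{−d₁²/2} = 0.297374
Γ = φ(d₁) / (S·σ·√T) = 0.005406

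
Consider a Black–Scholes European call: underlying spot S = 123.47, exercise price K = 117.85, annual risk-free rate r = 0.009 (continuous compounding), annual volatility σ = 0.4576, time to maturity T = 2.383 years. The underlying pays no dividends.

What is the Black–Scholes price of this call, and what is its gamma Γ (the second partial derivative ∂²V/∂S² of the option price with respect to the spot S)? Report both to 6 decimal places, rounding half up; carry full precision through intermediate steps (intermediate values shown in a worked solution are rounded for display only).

price = 37.170977
Γ = 0.004135

σ√T = 0.4576·√2.383 = 0.706396
d₁ = (ln(S/K) + (r+σ²/2)T) / (σ√T) = (ln(123.47/117.85) + (0.009+0.4576²/2)·2.383) / 0.706396 = (0.046586 + 0.270944) / 0.706396 = 0.449507
d₂ = d₁ − σ√T = 0.449507 − 0.706396 = -0.256888
e^{−rT} = e^{−0.009·2.383} = 0.978781
N(d₁) = 0.673467,  N(d₂) = 0.398632
Call price V = S·N(d₁) − K·e^{−rT}·N(d₂) = 83.152986 − 45.982009 = 37.170977
φ(d₁) = (1/√(2π))·e^{−d₁²/2} = 0.360607
Γ = φ(d₁) / (S·σ·√T) = 0.004135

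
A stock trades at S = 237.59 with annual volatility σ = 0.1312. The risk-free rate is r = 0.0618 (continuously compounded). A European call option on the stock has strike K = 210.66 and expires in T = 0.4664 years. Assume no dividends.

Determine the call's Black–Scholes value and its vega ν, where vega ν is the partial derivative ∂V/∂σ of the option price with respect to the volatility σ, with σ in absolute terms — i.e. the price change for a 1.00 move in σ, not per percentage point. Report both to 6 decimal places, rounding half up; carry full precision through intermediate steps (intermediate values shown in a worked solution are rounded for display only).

price = 33.308967
ν = 15.024928

σ√T = 0.1312·√0.4664 = 0.089601
d₁ = (ln(S/K) + (r+σ²/2)T) / (σ√T) = (ln(237.59/210.66) + (0.0618+0.1312²/2)·0.4664) / 0.089601 = (0.120301 + 0.032838) / 0.089601 = 1.709118
d₂ = d₁ − σ√T = 1.709118 − 0.089601 = 1.619517
e^{−rT} = e^{−0.0618·0.4664} = 0.971588
N(d₁) = 0.956285,  N(d₂) = 0.947332
Call price V = S·N(d₁) − K·e^{−rT}·N(d₂) = 227.203852 − 193.894885 = 33.308967
φ(d₁) = (1/√(2π))·e^{−d₁²/2} = 0.092599
ν = S·φ(d₁)·√T = 15.024928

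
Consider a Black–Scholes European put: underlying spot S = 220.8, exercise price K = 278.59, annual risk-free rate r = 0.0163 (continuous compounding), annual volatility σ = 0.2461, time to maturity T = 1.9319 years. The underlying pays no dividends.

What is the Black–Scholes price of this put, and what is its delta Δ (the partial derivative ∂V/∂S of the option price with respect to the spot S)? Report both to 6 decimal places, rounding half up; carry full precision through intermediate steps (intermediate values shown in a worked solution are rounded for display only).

σ√T = 0.2461·√1.9319 = 0.342061
d₁ = (ln(S/K) + (r+σ²/2)T) / (σ√T) = (ln(220.8/278.59) + (0.0163+0.2461²/2)·1.9319) / 0.342061 = (-0.232484 + 0.089993) / 0.342061 = -0.416565
d₂ = d₁ − σ√T = -0.416565 − 0.342061 = -0.758627
e^{−rT} = e^{−0.0163·1.9319} = 0.969001
N(−d₁) = 0.661502,  N(−d₂) = 0.775962
Put price V = K·e^{−rT}·N(−d₂) − S·N(−d₁) = 209.473985 − 146.059610 = 63.414374
Δ = −N(−d₁) = -0.661502

price = 63.414374
Δ = -0.661502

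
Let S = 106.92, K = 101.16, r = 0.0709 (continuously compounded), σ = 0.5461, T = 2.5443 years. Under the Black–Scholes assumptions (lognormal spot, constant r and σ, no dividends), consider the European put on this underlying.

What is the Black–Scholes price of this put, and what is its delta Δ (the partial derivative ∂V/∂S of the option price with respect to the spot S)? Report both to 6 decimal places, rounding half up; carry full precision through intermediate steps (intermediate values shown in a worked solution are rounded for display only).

σ√T = 0.5461·√2.5443 = 0.871077
d₁ = (ln(S/K) + (r+σ²/2)T) / (σ√T) = (ln(106.92/101.16) + (0.0709+0.5461²/2)·2.5443) / 0.871077 = (0.055377 + 0.559778) / 0.871077 = 0.706201
d₂ = d₁ − σ√T = 0.706201 − 0.871077 = -0.164875
e^{−rT} = e^{−0.0709·2.5443} = 0.834944
N(−d₁) = 0.240031,  N(−d₂) = 0.565479
Put price V = K·e^{−rT}·N(−d₂) − S·N(−d₁) = 47.761993 − 25.664161 = 22.097832
Δ = −N(−d₁) = -0.240031

price = 22.097832
Δ = -0.240031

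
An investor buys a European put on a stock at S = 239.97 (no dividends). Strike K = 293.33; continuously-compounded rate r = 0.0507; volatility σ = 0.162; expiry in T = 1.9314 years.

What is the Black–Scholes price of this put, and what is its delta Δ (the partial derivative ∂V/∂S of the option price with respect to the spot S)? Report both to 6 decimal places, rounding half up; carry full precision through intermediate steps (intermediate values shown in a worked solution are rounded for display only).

σ√T = 0.162·√1.9314 = 0.225139
d₁ = (ln(S/K) + (r+σ²/2)T) / (σ√T) = (ln(239.97/293.33) + (0.0507+0.162²/2)·1.9314) / 0.225139 = (-0.200784 + 0.123266) / 0.225139 = -0.344314
d₂ = d₁ − σ√T = -0.344314 − 0.225139 = -0.569453
e^{−rT} = e^{−0.0507·1.9314} = 0.906720
N(−d₁) = 0.634695,  N(−d₂) = 0.715476
Put price V = K·e^{−rT}·N(−d₂) − S·N(−d₁) = 190.293670 − 152.307720 = 37.985950
Δ = −N(−d₁) = -0.634695

price = 37.985950
Δ = -0.634695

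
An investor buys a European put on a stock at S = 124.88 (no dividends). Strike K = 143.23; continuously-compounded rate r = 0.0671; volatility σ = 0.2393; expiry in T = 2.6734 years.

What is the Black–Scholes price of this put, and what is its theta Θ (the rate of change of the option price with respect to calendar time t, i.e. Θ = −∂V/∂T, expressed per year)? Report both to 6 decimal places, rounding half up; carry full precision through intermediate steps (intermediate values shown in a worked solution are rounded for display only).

price = 16.492241
Θ = 0.815069

σ√T = 0.2393·√2.6734 = 0.391268
d₁ = (ln(S/K) + (r+σ²/2)T) / (σ√T) = (ln(124.88/143.23) + (0.0671+0.2393²/2)·2.6734) / 0.391268 = (-0.137098 + 0.255931) / 0.391268 = 0.303710
d₂ = d₁ − σ√T = 0.303710 − 0.391268 = -0.087558
e^{−rT} = e^{−0.0671·2.6734} = 0.835784
N(−d₁) = 0.380674,  N(−d₂) = 0.534886
Put price V = K·e^{−rT}·N(−d₂) − S·N(−d₁) = 64.030858 − 47.538617 = 16.492241
φ(d₁) = (1/√(2π))·e^{−d₁²/2} = 0.380961
Θ = −S·φ(d₁)·σ/(2√T) + r·K·e^{−rT}·N(−d₂) = −3.481401 + 4.296471 = 0.815069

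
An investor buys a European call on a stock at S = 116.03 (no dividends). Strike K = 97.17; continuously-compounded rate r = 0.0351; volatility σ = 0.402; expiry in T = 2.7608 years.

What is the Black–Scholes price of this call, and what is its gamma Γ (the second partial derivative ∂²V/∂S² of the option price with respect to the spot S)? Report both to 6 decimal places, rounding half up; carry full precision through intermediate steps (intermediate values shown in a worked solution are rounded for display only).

price = 42.753214
Γ = 0.003901

σ√T = 0.402·√2.7608 = 0.667949
d₁ = (ln(S/K) + (r+σ²/2)T) / (σ√T) = (ln(116.03/97.17) + (0.0351+0.402²/2)·2.7608) / 0.667949 = (0.177387 + 0.319982) / 0.667949 = 0.744621
d₂ = d₁ − σ√T = 0.744621 − 0.667949 = 0.076671
e^{−rT} = e^{−0.0351·2.7608} = 0.907643
N(d₁) = 0.771750,  N(d₂) = 0.530558
Call price V = S·N(d₁) − K·e^{−rT}·N(d₂) = 89.546096 − 46.792883 = 42.753214
φ(d₁) = (1/√(2π))·e^{−d₁²/2} = 0.302350
Γ = φ(d₁) / (S·σ·√T) = 0.003901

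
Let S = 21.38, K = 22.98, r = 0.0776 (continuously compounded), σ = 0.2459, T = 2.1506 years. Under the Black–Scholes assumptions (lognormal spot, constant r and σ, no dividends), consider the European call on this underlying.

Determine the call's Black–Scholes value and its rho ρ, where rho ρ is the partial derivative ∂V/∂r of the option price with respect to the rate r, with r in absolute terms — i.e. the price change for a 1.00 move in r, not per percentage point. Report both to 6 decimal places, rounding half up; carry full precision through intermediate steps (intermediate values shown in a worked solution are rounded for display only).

price = 3.986045
ρ = 22.284896

σ√T = 0.2459·√2.1506 = 0.360610
d₁ = (ln(S/K) + (r+σ²/2)T) / (σ√T) = (ln(21.38/22.98) + (0.0776+0.2459²/2)·2.1506) / 0.360610 = (-0.072168 + 0.231907) / 0.360610 = 0.442966
d₂ = d₁ − σ√T = 0.442966 − 0.360610 = 0.082355
e^{−rT} = e^{−0.0776·2.1506} = 0.846296
N(d₁) = 0.671105,  N(d₂) = 0.532818
Call price V = S·N(d₁) − K·e^{−rT}·N(d₂) = 14.348221 − 10.362176 = 3.986045
ρ = K·T·e^{−rT}·N(d₂) = 22.284896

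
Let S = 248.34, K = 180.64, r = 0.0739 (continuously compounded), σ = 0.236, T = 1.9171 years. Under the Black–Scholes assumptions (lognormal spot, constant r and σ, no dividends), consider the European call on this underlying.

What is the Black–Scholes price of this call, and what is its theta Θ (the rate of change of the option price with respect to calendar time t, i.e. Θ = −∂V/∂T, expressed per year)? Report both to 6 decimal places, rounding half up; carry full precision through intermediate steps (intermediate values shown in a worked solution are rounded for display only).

σ√T = 0.236·√1.9171 = 0.326764
d₁ = (ln(S/K) + (r+σ²/2)T) / (σ√T) = (ln(248.34/180.64) + (0.0739+0.236²/2)·1.9171) / 0.326764 = (0.318293 + 0.195061) / 0.326764 = 1.571022
d₂ = d₁ − σ√T = 1.571022 − 0.326764 = 1.244258
e^{−rT} = e^{−0.0739·1.9171} = 0.867904
N(d₁) = 0.941911,  N(d₂) = 0.893298
Call price V = S·N(d₁) − K·e^{−rT}·N(d₂) = 233.914245 − 140.049658 = 93.864587
φ(d₁) = (1/√(2π))·e^{−d₁²/2} = 0.116136
Θ = −S·φ(d₁)·σ/(2√T) − r·K·e^{−rT}·N(d₂) = −2.457949 − 10.349670 = -12.807618

price = 93.864587
Θ = -12.807618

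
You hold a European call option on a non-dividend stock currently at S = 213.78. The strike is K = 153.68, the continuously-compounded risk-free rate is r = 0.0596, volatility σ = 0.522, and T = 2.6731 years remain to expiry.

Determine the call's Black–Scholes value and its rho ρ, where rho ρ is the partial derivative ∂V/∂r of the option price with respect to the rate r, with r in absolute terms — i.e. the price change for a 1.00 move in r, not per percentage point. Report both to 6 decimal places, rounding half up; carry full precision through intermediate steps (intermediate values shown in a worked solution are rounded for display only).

price = 106.704878
ρ = 195.579203

σ√T = 0.522·√2.6731 = 0.853450
d₁ = (ln(S/K) + (r+σ²/2)T) / (σ√T) = (ln(213.78/153.68) + (0.0596+0.522²/2)·2.6731) / 0.853450 = (0.330075 + 0.523505) / 0.853450 = 1.000152
d₂ = d₁ − σ√T = 1.000152 − 0.853450 = 0.146702
e^{−rT} = e^{−0.0596·2.6731} = 0.852726
N(d₁) = 0.841382,  N(d₂) = 0.558317
Call price V = S·N(d₁) − K·e^{−rT}·N(d₂) = 179.870567 − 73.165689 = 106.704878
ρ = K·T·e^{−rT}·N(d₂) = 195.579203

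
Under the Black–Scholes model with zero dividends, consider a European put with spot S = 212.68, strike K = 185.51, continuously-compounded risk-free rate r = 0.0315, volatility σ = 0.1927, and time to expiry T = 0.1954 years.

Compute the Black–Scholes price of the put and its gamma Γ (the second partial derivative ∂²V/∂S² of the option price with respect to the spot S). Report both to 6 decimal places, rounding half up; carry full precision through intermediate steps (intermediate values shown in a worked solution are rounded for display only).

price = 0.326094
Γ = 0.005022

σ√T = 0.1927·√0.1954 = 0.085181
d₁ = (ln(S/K) + (r+σ²/2)T) / (σ√T) = (ln(212.68/185.51) + (0.0315+0.1927²/2)·0.1954) / 0.085181 = (0.136680 + 0.009783) / 0.085181 = 1.719427
d₂ = d₁ − σ√T = 1.719427 − 0.085181 = 1.634246
e^{−rT} = e^{−0.0315·0.1954} = 0.993864
N(−d₁) = 0.042768,  N(−d₂) = 0.051104
Put price V = K·e^{−rT}·N(−d₂) − S·N(−d₁) = 9.422065 − 9.095971 = 0.326094
φ(d₁) = (1/√(2π))·e^{−d₁²/2} = 0.090977
Γ = φ(d₁) / (S·σ·√T) = 0.005022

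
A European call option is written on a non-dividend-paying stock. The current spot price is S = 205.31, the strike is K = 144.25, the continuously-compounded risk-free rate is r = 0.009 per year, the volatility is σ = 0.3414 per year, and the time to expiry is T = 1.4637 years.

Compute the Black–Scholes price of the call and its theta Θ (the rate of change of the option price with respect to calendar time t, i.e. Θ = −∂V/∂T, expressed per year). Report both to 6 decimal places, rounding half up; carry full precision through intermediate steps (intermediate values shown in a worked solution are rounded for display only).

price = 70.123322
Θ = -7.322579

σ√T = 0.3414·√1.4637 = 0.413038
d₁ = (ln(S/K) + (r+σ²/2)T) / (σ√T) = (ln(205.31/144.25) + (0.009+0.3414²/2)·1.4637) / 0.413038 = (0.352973 + 0.098473) / 0.413038 = 1.092991
d₂ = d₁ − σ√T = 1.092991 − 0.413038 = 0.679954
e^{−rT} = e^{−0.009·1.4637} = 0.986913
N(d₁) = 0.862801,  N(d₂) = 0.751733
Call price V = S·N(d₁) − K·e^{−rT}·N(d₂) = 177.141710 − 107.018388 = 70.123322
φ(d₁) = (1/√(2π))·e^{−d₁²/2} = 0.219533
Θ = −S·φ(d₁)·σ/(2√T) − r·K·e^{−rT}·N(d₂) = −6.359414 − 0.963165 = -7.322579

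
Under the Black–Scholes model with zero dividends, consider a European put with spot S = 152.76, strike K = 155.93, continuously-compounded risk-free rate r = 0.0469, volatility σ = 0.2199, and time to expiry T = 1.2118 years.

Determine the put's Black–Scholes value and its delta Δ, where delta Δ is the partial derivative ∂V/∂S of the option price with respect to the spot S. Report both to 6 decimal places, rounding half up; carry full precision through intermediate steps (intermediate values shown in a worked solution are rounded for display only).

σ√T = 0.2199·√1.2118 = 0.242070
d₁ = (ln(S/K) + (r+σ²/2)T) / (σ√T) = (ln(152.76/155.93) + (0.0469+0.2199²/2)·1.2118) / 0.242070 = (-0.020539 + 0.086132) / 0.242070 = 0.270968
d₂ = d₁ − σ√T = 0.270968 − 0.242070 = 0.028898
e^{−rT} = e^{−0.0469·1.2118} = 0.944751
N(−d₁) = 0.393208,  N(−d₂) = 0.488473
Put price V = K·e^{−rT}·N(−d₂) − S·N(−d₁) = 71.959427 − 60.066423 = 11.893004
Δ = −N(−d₁) = -0.393208

price = 11.893004
Δ = -0.393208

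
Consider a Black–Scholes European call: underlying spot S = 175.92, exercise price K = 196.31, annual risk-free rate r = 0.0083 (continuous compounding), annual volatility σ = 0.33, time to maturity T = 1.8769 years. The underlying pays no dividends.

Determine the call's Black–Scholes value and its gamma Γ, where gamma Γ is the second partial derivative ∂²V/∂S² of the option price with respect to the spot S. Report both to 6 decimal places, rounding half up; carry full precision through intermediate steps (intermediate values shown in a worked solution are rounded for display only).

σ√T = 0.33·√1.8769 = 0.452100
d₁ = (ln(S/K) + (r+σ²/2)T) / (σ√T) = (ln(175.92/196.31) + (0.0083+0.33²/2)·1.8769) / 0.452100 = (-0.109666 + 0.117775) / 0.452100 = 0.017938
d₂ = d₁ − σ√T = 0.017938 − 0.452100 = -0.434162
e^{−rT} = e^{−0.0083·1.8769} = 0.984542
N(d₁) = 0.507156,  N(d₂) = 0.332085
Call price V = S·N(d₁) − K·e^{−rT}·N(d₂) = 89.218857 − 64.183983 = 25.034875
φ(d₁) = (1/√(2π))·e^{−d₁²/2} = 0.398878
Γ = φ(d₁) / (S·σ·√T) = 0.005015

price = 25.034875
Γ = 0.005015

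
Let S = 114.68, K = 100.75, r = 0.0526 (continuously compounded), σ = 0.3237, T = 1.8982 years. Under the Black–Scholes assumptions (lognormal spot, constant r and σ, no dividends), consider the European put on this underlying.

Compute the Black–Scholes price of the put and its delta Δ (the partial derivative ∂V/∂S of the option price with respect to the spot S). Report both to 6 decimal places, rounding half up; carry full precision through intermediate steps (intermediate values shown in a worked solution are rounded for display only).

price = 8.709356
Δ = -0.230485

σ√T = 0.3237·√1.8982 = 0.445978
d₁ = (ln(S/K) + (r+σ²/2)T) / (σ√T) = (ln(114.68/100.75) + (0.0526+0.3237²/2)·1.8982) / 0.445978 = (0.129503 + 0.199294) / 0.445978 = 0.737249
d₂ = d₁ − σ√T = 0.737249 − 0.445978 = 0.291271
e^{−rT} = e^{−0.0526·1.8982} = 0.904977
N(−d₁) = 0.230485,  N(−d₂) = 0.385422
Put price V = K·e^{−rT}·N(−d₂) − S·N(−d₁) = 35.141427 − 26.432071 = 8.709356
Δ = −N(−d₁) = -0.230485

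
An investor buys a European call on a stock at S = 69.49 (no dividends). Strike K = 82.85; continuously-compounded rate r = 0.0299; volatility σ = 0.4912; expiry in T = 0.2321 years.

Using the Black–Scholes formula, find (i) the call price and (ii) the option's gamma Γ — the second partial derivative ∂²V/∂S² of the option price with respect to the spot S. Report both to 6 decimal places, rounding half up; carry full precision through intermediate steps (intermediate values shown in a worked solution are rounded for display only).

price = 2.487618
Γ = 0.020319

σ√T = 0.4912·√0.2321 = 0.236644
d₁ = (ln(S/K) + (r+σ²/2)T) / (σ√T) = (ln(69.49/82.85) + (0.0299+0.4912²/2)·0.2321) / 0.236644 = (-0.175849 + 0.034940) / 0.236644 = -0.595446
d₂ = d₁ − σ√T = -0.595446 − 0.236644 = -0.832090
e^{−rT} = e^{−0.0299·0.2321} = 0.993084
N(d₁) = 0.275773,  N(d₂) = 0.202679
Call price V = S·N(d₁) − K·e^{−rT}·N(d₂) = 19.163446 − 16.675828 = 2.487618
φ(d₁) = (1/√(2π))·e^{−d₁²/2} = 0.334133
Γ = φ(d₁) / (S·σ·√T) = 0.020319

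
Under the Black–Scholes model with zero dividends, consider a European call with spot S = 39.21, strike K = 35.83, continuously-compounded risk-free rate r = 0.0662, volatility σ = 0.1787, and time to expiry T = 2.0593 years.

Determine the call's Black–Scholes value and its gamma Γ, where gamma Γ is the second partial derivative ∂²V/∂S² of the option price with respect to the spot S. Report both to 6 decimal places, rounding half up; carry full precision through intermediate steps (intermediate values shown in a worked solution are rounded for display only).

σ√T = 0.1787·√2.0593 = 0.256439
d₁ = (ln(S/K) + (r+σ²/2)T) / (σ√T) = (ln(39.21/35.83) + (0.0662+0.1787²/2)·2.0593) / 0.256439 = (0.090146 + 0.169206) / 0.256439 = 1.011361
d₂ = d₁ − σ√T = 1.011361 − 0.256439 = 0.754921
e^{−rT} = e^{−0.0662·2.0593} = 0.872558
N(d₁) = 0.844078,  N(d₂) = 0.774852
Call price V = S·N(d₁) − K·e^{−rT}·N(d₂) = 33.096301 − 24.224791 = 8.871509
φ(d₁) = (1/√(2π))·e^{−d₁²/2} = 0.239222
Γ = φ(d₁) / (S·σ·√T) = 0.023791

price = 8.871509
Γ = 0.023791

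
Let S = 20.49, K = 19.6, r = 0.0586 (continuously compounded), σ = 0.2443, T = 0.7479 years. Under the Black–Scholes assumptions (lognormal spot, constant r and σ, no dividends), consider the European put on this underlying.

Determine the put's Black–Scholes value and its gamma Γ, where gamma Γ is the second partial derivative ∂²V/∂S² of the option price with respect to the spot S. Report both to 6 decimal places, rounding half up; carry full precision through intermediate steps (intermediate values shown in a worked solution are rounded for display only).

price = 0.927077
Γ = 0.080365

σ√T = 0.2443·√0.7479 = 0.211274
d₁ = (ln(S/K) + (r+σ²/2)T) / (σ√T) = (ln(20.49/19.6) + (0.0586+0.2443²/2)·0.7479) / 0.211274 = (0.044407 + 0.066145) / 0.211274 = 0.523267
d₂ = d₁ − σ√T = 0.523267 − 0.211274 = 0.311994
e^{−rT} = e^{−0.0586·0.7479} = 0.957120
N(−d₁) = 0.300394,  N(−d₂) = 0.377523
Put price V = K·e^{−rT}·N(−d₂) − S·N(−d₁) = 7.082152 − 6.155074 = 0.927077
φ(d₁) = (1/√(2π))·e^{−d₁²/2} = 0.347899
Γ = φ(d₁) / (S·σ·√T) = 0.080365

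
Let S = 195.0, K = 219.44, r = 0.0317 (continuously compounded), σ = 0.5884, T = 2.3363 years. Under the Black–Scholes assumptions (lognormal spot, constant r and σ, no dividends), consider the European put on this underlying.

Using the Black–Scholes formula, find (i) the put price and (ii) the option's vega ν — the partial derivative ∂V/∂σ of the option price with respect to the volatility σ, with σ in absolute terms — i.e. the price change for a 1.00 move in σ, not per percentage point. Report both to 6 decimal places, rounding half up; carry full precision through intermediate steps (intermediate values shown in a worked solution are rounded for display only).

σ√T = 0.5884·√2.3363 = 0.899367
d₁ = (ln(S/K) + (r+σ²/2)T) / (σ√T) = (ln(195.0/219.44) + (0.0317+0.5884²/2)·2.3363) / 0.899367 = (-0.118079 + 0.478491) / 0.899367 = 0.400740
d₂ = d₁ − σ√T = 0.400740 − 0.899367 = -0.498627
e^{−rT} = e^{−0.0317·2.3363} = 0.928615
N(−d₁) = 0.344306,  N(−d₂) = 0.690979
Put price V = K·e^{−rT}·N(−d₂) − S·N(−d₁) = 140.804500 − 67.139658 = 73.664842
φ(d₁) = (1/√(2π))·e^{−d₁²/2} = 0.368161
ν = S·φ(d₁)·√T = 109.732893

price = 73.664842
ν = 109.732893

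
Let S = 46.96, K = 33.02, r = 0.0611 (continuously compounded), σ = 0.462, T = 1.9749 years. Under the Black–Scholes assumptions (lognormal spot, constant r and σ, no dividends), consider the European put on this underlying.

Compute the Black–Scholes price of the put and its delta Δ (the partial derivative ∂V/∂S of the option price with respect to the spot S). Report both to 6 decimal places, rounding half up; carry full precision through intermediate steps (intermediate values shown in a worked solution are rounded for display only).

σ√T = 0.462·√1.9749 = 0.649254
d₁ = (ln(S/K) + (r+σ²/2)T) / (σ√T) = (ln(46.96/33.02) + (0.0611+0.462²/2)·1.9749) / 0.649254 = (0.352183 + 0.331432) / 0.649254 = 1.052923
d₂ = d₁ − σ√T = 1.052923 − 0.649254 = 0.403669
e^{−rT} = e^{−0.0611·1.9749} = 0.886330
N(−d₁) = 0.146188,  N(−d₂) = 0.343228
Put price V = K·e^{−rT}·N(−d₂) − S·N(−d₁) = 10.045116 − 6.864994 = 3.180123
Δ = −N(−d₁) = -0.146188

price = 3.180123
Δ = -0.146188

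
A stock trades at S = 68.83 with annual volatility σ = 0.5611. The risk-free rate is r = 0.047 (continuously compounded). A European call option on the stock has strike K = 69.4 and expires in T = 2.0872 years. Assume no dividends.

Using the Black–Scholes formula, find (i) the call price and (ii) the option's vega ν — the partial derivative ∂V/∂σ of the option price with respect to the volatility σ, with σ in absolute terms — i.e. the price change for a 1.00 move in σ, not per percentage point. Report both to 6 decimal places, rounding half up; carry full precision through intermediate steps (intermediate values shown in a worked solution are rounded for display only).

σ√T = 0.5611·√2.0872 = 0.810629
d₁ = (ln(S/K) + (r+σ²/2)T) / (σ√T) = (ln(68.83/69.4) + (0.047+0.5611²/2)·2.0872) / 0.810629 = (-0.008247 + 0.426658) / 0.810629 = 0.516156
d₂ = d₁ − σ√T = 0.516156 − 0.810629 = -0.294473
e^{−rT} = e^{−0.047·2.0872} = 0.906560
N(d₁) = 0.697127,  N(d₂) = 0.384198
Call price V = S·N(d₁) − K·e^{−rT}·N(d₂) = 47.983270 − 24.171918 = 23.811352
φ(d₁) = (1/√(2π))·e^{−d₁²/2} = 0.349187
ν = S·φ(d₁)·√T = 34.723073

price = 23.811352
ν = 34.723073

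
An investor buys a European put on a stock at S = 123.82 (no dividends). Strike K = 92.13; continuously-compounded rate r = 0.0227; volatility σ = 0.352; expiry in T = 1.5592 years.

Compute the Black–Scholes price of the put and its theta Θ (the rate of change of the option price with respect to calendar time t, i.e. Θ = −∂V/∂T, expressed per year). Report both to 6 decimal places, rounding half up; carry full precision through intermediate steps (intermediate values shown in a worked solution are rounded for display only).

σ√T = 0.352·√1.5592 = 0.439535
d₁ = (ln(S/K) + (r+σ²/2)T) / (σ√T) = (ln(123.82/92.13) + (0.0227+0.352²/2)·1.5592) / 0.439535 = (0.295628 + 0.131989) / 0.439535 = 0.972886
d₂ = d₁ − σ√T = 0.972886 − 0.439535 = 0.533351
e^{−rT} = e^{−0.0227·1.5592} = 0.965225
N(−d₁) = 0.165305,  N(−d₂) = 0.296895
Put price V = K·e^{−rT}·N(−d₂) − S·N(−d₁) = 26.401767 − 20.468055 = 5.933712
φ(d₁) = (1/√(2π))·e^{−d₁²/2} = 0.248530
Θ = −S·φ(d₁)·σ/(2√T) + r·K·e^{−rT}·N(−d₂) = −4.337416 + 0.599320 = -3.738096

price = 5.933712
Θ = -3.738096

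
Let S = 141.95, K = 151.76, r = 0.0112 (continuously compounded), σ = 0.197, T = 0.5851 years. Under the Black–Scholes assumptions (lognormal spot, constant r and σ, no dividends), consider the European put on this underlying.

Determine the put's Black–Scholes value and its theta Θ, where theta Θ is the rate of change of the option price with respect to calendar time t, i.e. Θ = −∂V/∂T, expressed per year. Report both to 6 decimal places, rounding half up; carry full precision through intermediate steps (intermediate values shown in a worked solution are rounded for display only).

σ√T = 0.197·√0.5851 = 0.150689
d₁ = (ln(S/K) + (r+σ²/2)T) / (σ√T) = (ln(141.95/151.76) + (0.0112+0.197²/2)·0.5851) / 0.150689 = (-0.066825 + 0.017907) / 0.150689 = -0.324634
d₂ = d₁ − σ√T = -0.324634 − 0.150689 = -0.475323
e^{−rT} = e^{−0.0112·0.5851} = 0.993468
N(−d₁) = 0.627271,  N(−d₂) = 0.682722
Put price V = K·e^{−rT}·N(−d₂) − S·N(−d₁) = 102.933082 − 89.041115 = 13.891968
φ(d₁) = (1/√(2π))·e^{−d₁²/2} = 0.378465
Θ = −S·φ(d₁)·σ/(2√T) + r·K·e^{−rT}·N(−d₂) = −6.918024 + 1.152851 = -5.765174

price = 13.891968
Θ = -5.765174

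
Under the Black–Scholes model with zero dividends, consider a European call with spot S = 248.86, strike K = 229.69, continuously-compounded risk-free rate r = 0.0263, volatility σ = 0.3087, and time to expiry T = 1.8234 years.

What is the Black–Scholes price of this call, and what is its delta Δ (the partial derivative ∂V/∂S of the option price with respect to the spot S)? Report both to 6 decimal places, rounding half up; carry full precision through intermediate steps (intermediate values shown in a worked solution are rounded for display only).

σ√T = 0.3087·√1.8234 = 0.416848
d₁ = (ln(S/K) + (r+σ²/2)T) / (σ√T) = (ln(248.86/229.69) + (0.0263+0.3087²/2)·1.8234) / 0.416848 = (0.080160 + 0.134837) / 0.416848 = 0.515767
d₂ = d₁ − σ√T = 0.515767 − 0.416848 = 0.098919
e^{−rT} = e^{−0.0263·1.8234} = 0.953176
N(d₁) = 0.696991,  N(d₂) = 0.539399
Call price V = S·N(d₁) − K·e^{−rT}·N(d₂) = 173.453292 − 118.093305 = 55.359988
Δ = N(d₁) = 0.696991

price = 55.359988
Δ = 0.696991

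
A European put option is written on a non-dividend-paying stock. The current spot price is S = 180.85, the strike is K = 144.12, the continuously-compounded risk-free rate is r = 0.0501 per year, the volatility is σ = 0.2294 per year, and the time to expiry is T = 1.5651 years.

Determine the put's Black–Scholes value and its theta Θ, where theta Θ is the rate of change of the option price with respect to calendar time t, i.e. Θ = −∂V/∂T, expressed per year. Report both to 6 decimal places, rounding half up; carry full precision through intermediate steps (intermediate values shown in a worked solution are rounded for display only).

σ√T = 0.2294·√1.5651 = 0.286988
d₁ = (ln(S/K) + (r+σ²/2)T) / (σ√T) = (ln(180.85/144.12) + (0.0501+0.2294²/2)·1.5651) / 0.286988 = (0.227022 + 0.119593) / 0.286988 = 1.207764
d₂ = d₁ − σ√T = 1.207764 − 0.286988 = 0.920776
e^{−rT} = e^{−0.0501·1.5651} = 0.924584
N(−d₁) = 0.113569,  N(−d₂) = 0.178584
Put price V = K·e^{−rT}·N(−d₂) − S·N(−d₁) = 23.796474 − 20.538955 = 3.257519
φ(d₁) = (1/√(2π))·e^{−d₁²/2} = 0.192379
Θ = −S·φ(d₁)·σ/(2√T) + r·K·e^{−rT}·N(−d₂) = −3.189845 + 1.192203 = -1.997641

price = 3.257519
Θ = -1.997641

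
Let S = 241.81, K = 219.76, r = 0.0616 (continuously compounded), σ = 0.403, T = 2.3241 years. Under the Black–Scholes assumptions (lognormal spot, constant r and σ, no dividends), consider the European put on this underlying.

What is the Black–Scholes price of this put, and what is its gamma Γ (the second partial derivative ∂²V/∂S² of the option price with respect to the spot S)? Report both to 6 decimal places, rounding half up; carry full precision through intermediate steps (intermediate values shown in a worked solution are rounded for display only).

price = 30.216716
Γ = 0.002108

σ√T = 0.403·√2.3241 = 0.614373
d₁ = (ln(S/K) + (r+σ²/2)T) / (σ√T) = (ln(241.81/219.76) + (0.0616+0.403²/2)·2.3241) / 0.614373 = (0.095616 + 0.331892) / 0.614373 = 0.695844
d₂ = d₁ − σ√T = 0.695844 − 0.614373 = 0.081471
e^{−rT} = e^{−0.0616·2.3241} = 0.866611
N(−d₁) = 0.243263,  N(−d₂) = 0.467534
Put price V = K·e^{−rT}·N(−d₂) − S·N(−d₁) = 89.040193 − 58.823478 = 30.216716
φ(d₁) = (1/√(2π))·e^{−d₁²/2} = 0.313161
Γ = φ(d₁) / (S·σ·√T) = 0.002108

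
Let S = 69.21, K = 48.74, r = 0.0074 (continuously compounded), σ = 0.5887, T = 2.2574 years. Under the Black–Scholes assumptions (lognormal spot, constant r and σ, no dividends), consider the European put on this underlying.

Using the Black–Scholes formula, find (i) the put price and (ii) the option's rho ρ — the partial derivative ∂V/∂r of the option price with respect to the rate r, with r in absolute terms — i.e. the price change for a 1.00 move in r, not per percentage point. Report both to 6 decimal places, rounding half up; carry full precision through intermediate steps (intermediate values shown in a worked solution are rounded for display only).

σ√T = 0.5887·√2.2574 = 0.884501
d₁ = (ln(S/K) + (r+σ²/2)T) / (σ√T) = (ln(69.21/48.74) + (0.0074+0.5887²/2)·2.2574) / 0.884501 = (0.350645 + 0.407876) / 0.884501 = 0.857570
d₂ = d₁ − σ√T = 0.857570 − 0.884501 = -0.026931
e^{−rT} = e^{−0.0074·2.2574} = 0.983434
N(−d₁) = 0.195565,  N(−d₂) = 0.510743
Put price V = K·e^{−rT}·N(−d₂) − S·N(−d₁) = 24.481216 − 13.535061 = 10.946155
ρ = −K·T·e^{−rT}·N(−d₂) = -55.263897

price = 10.946155
ρ = -55.263897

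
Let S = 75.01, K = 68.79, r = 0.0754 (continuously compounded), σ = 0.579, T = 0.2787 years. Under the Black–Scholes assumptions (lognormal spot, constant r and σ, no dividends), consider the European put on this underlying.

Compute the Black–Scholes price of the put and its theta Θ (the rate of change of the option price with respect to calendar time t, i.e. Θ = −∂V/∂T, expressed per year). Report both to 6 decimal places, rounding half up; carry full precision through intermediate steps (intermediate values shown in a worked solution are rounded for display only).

σ√T = 0.579·√0.2787 = 0.305666
d₁ = (ln(S/K) + (r+σ²/2)T) / (σ√T) = (ln(75.01/68.79) + (0.0754+0.579²/2)·0.2787) / 0.305666 = (0.086563 + 0.067730) / 0.305666 = 0.504776
d₂ = d₁ − σ√T = 0.504776 − 0.305666 = 0.199110
e^{−rT} = e^{−0.0754·0.2787} = 0.979205
N(−d₁) = 0.306858,  N(−d₂) = 0.421088
Put price V = K·e^{−rT}·N(−d₂) − S·N(−d₁) = 28.364309 − 23.017422 = 5.346887
φ(d₁) = (1/√(2π))·e^{−d₁²/2} = 0.351222
Θ = −S·φ(d₁)·σ/(2√T) + r·K·e^{−rT}·N(−d₂) = −14.447092 + 2.138669 = -12.308423

price = 5.346887
Θ = -12.308423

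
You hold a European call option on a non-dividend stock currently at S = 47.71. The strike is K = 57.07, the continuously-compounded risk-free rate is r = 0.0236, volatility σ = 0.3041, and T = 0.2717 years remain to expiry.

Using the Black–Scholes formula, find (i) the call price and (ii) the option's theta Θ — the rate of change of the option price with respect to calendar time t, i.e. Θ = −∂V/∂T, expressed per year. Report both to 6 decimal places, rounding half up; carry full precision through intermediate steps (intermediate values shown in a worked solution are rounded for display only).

price = 0.576218
Θ = -3.494696

σ√T = 0.3041·√0.2717 = 0.158512
d₁ = (ln(S/K) + (r+σ²/2)T) / (σ√T) = (ln(47.71/57.07) + (0.0236+0.3041²/2)·0.2717) / 0.158512 = (-0.179138 + 0.018975) / 0.158512 = -1.010414
d₂ = d₁ − σ√T = -1.010414 − 0.158512 = -1.168926
e^{−rT} = e^{−0.0236·0.2717} = 0.993608
N(d₁) = 0.156148,  N(d₂) = 0.121217
Call price V = S·N(d₁) − K·e^{−rT}·N(d₂) = 7.449840 − 6.873622 = 0.576218
φ(d₁) = (1/√(2π))·e^{−d₁²/2} = 0.239451
Θ = −S·φ(d₁)·σ/(2√T) − r·K·e^{−rT}·N(d₂) = −3.332479 − 0.162217 = -3.494696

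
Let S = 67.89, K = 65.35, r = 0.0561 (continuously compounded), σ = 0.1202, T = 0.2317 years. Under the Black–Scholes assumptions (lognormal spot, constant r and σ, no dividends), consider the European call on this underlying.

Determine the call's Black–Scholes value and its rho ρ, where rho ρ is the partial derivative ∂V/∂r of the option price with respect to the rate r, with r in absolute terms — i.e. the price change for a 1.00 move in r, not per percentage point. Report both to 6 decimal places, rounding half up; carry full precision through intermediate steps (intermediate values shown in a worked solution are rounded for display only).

price = 3.780006
ρ = 12.011565

σ√T = 0.1202·√0.2317 = 0.057859
d₁ = (ln(S/K) + (r+σ²/2)T) / (σ√T) = (ln(67.89/65.35) + (0.0561+0.1202²/2)·0.2317) / 0.057859 = (0.038131 + 0.014672) / 0.057859 = 0.912631
d₂ = d₁ − σ√T = 0.912631 − 0.057859 = 0.854772
e^{−rT} = e^{−0.0561·0.2317} = 0.987086
N(d₁) = 0.819282,  N(d₂) = 0.803661
Call price V = S·N(d₁) − K·e^{−rT}·N(d₂) = 55.621028 − 51.841023 = 3.780006
ρ = K·T·e^{−rT}·N(d₂) = 12.011565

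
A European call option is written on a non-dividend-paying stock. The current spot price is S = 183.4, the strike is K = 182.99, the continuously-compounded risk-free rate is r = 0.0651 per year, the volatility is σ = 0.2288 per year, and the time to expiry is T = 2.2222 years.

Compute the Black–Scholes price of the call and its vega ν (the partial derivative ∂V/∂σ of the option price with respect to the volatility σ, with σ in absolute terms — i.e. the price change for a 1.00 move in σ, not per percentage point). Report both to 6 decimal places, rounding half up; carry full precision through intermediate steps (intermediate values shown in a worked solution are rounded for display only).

price = 37.754842
ν = 91.033883

σ√T = 0.2288·√2.2222 = 0.341073
d₁ = (ln(S/K) + (r+σ²/2)T) / (σ√T) = (ln(183.4/182.99) + (0.0651+0.2288²/2)·2.2222) / 0.341073 = (0.002238 + 0.202831) / 0.341073 = 0.601246
d₂ = d₁ − σ√T = 0.601246 − 0.341073 = 0.260172
e^{−rT} = e^{−0.0651·2.2222} = 0.865312
N(d₁) = 0.726162,  N(d₂) = 0.602635
Call price V = S·N(d₁) − K·e^{−rT}·N(d₂) = 133.178069 − 95.423227 = 37.754842
φ(d₁) = (1/√(2π))·e^{−d₁²/2} = 0.332975
ν = S·φ(d₁)·√T = 91.033883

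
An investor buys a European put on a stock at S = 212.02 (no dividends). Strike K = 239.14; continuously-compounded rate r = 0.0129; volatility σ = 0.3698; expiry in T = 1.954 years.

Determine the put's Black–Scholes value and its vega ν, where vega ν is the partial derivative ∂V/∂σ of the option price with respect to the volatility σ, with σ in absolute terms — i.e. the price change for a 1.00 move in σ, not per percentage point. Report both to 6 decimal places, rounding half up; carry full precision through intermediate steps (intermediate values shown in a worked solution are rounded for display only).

σ√T = 0.3698·√1.954 = 0.516927
d₁ = (ln(S/K) + (r+σ²/2)T) / (σ√T) = (ln(212.02/239.14) + (0.0129+0.3698²/2)·1.954) / 0.516927 = (-0.120369 + 0.158813) / 0.516927 = 0.074372
d₂ = d₁ − σ√T = 0.074372 − 0.516927 = -0.442555
e^{−rT} = e^{−0.0129·1.954} = 0.975108
N(−d₁) = 0.470357,  N(−d₂) = 0.670956
Put price V = K·e^{−rT}·N(−d₂) − S·N(−d₁) = 156.458560 − 99.725148 = 56.733413
φ(d₁) = (1/√(2π))·e^{−d₁²/2} = 0.397840
ν = S·φ(d₁)·√T = 117.909310

price = 56.733413
ν = 117.909310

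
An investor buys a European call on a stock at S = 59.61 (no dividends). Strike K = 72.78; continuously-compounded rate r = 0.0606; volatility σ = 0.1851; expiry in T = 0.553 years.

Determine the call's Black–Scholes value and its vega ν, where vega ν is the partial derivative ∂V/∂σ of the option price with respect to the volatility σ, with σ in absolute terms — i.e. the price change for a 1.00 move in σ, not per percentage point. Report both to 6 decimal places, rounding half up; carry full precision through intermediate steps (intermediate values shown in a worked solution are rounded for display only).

price = 0.492524
ν = 9.255805

σ√T = 0.1851·√0.553 = 0.137648
d₁ = (ln(S/K) + (r+σ²/2)T) / (σ√T) = (ln(59.61/72.78) + (0.0606+0.1851²/2)·0.553) / 0.137648 = (-0.199618 + 0.042985) / 0.137648 = -1.137924
d₂ = d₁ − σ√T = -1.137924 − 0.137648 = -1.275571
e^{−rT} = e^{−0.0606·0.553} = 0.967044
N(d₁) = 0.127576,  N(d₂) = 0.101054
Call price V = S·N(d₁) − K·e^{−rT}·N(d₂) = 7.604815 − 7.112291 = 0.492524
φ(d₁) = (1/√(2π))·e^{−d₁²/2} = 0.208801
ν = S·φ(d₁)·√T = 9.255805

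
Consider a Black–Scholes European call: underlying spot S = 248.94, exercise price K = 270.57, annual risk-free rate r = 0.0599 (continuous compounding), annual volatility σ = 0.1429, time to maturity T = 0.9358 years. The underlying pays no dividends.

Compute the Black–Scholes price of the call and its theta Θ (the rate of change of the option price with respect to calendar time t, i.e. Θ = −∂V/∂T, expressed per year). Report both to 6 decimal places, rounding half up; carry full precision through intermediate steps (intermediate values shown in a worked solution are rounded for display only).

price = 10.736197
Θ = -13.327927

σ√T = 0.1429·√0.9358 = 0.138237
d₁ = (ln(S/K) + (r+σ²/2)T) / (σ√T) = (ln(248.94/270.57) + (0.0599+0.1429²/2)·0.9358) / 0.138237 = (-0.083319 + 0.065609) / 0.138237 = -0.128112
d₂ = d₁ − σ√T = -0.128112 − 0.138237 = -0.266349
e^{−rT} = e^{−0.0599·0.9358} = 0.945488
N(d₁) = 0.449030,  N(d₂) = 0.394985
Call price V = S·N(d₁) − K·e^{−rT}·N(d₂) = 111.781560 − 101.045363 = 10.736197
φ(d₁) = (1/√(2π))·e^{−d₁²/2} = 0.395682
Θ = −S·φ(d₁)·σ/(2√T) − r·K·e^{−rT}·N(d₂) = −7.275310 − 6.052617 = -13.327927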